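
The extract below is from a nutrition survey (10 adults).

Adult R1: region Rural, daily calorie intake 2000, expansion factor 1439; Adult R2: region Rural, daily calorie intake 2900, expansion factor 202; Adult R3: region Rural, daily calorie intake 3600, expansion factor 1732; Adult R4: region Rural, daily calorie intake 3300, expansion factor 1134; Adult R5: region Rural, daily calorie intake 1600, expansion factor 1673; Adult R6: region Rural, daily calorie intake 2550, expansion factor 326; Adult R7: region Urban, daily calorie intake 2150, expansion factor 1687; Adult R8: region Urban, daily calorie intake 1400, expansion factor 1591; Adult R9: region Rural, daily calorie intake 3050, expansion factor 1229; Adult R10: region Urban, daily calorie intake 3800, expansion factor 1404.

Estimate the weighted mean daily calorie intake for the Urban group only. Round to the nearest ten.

Urban rows: R7, R8, R10
Weighted sum = 2150×1687 + 1400×1591 + 3800×1404
  = 3627050 + 2227400 + 5335200 = 11189650
Sum of weights = 1687 + 1591 + 1404 = 4682
Weighted mean = 11189650 / 4682 = 2389.9295

2390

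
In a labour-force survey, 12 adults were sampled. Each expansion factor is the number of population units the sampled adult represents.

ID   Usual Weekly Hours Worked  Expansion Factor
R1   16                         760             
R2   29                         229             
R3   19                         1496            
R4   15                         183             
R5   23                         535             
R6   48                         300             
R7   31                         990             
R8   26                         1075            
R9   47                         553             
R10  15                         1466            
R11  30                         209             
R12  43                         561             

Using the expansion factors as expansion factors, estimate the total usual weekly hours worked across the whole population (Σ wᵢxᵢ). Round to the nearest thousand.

214000

Weighted total = 16×760 + 29×229 + 19×1496 + 15×183 + 23×535 + 48×300 + 31×990 + 26×1075 + 47×553 + 15×1466 + 30×209 + 43×561
  = 12160 + 6641 + 28424 + 2745 + 12305 + 14400 + 30690 + 27950 + 25991 + 21990 + 6270 + 24123 = 213689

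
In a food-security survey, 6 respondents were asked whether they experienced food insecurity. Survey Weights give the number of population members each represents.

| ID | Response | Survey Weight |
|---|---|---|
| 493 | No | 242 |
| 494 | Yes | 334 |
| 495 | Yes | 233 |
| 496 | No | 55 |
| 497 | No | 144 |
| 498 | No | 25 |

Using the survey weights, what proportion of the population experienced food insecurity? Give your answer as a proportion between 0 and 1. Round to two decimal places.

0.55

Sum of weights for 'Yes' = 334 + 233 = 567
Total weight = 242 + 334 + 233 + 55 + 144 + 25 = 1033
Weighted proportion = 567 / 1033 = 0.54888674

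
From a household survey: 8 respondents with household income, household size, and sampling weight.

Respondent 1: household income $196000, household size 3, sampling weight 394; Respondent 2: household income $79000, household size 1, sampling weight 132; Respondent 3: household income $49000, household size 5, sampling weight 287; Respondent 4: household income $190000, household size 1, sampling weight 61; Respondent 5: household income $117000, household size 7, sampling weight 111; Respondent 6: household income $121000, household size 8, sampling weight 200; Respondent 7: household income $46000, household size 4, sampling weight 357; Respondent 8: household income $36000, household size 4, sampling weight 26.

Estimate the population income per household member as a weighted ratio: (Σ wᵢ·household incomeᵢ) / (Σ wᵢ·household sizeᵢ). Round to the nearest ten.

24980

Σ wᵢ·y = 196000×394 + 79000×132 + 49000×287 + 190000×61 + 117000×111 + 121000×200 + 46000×357 + 36000×26
  = 77224000 + 10428000 + 14063000 + 11590000 + 12987000 + 24200000 + 16422000 + 936000 = 167850000
Σ wᵢ·x = 3×394 + 1×132 + 5×287 + 1×61 + 7×111 + 8×200 + 4×357 + 4×26
  = 6719
Ratio = 167850000 / 6719 = 24981.396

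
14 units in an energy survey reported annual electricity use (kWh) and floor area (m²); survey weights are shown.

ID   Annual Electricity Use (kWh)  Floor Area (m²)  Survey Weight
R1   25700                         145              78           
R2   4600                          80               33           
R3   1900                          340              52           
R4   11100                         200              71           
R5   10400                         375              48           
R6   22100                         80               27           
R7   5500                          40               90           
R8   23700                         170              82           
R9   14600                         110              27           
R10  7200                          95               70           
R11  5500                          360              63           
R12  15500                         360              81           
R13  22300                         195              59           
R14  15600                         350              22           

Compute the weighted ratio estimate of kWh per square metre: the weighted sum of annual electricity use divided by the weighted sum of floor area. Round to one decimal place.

Σ wᵢ·y = 10736700
Σ wᵢ·x = 164195
Ratio = 10736700 / 164195 = 65.389933

65.4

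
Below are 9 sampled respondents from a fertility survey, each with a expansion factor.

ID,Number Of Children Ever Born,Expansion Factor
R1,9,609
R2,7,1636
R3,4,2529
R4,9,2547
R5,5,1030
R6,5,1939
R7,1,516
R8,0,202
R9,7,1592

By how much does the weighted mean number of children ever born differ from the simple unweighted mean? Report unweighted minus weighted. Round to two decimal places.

-0.85

Unweighted sum = 9 + 7 + 4 + 9 + 5 + 5 + 1 + 0 + 7 = 47
Unweighted mean = 47 / 9 = 5.2222222
Weighted sum = 9×609 + 7×1636 + 4×2529 + 9×2547 + 5×1030 + 5×1939 + 1×516 + 0×202 + 7×1592
  = 5481 + 11452 + 10116 + 22923 + 5150 + 9695 + 516 + 0 + 11144 = 76477
Sum of weights = 609 + 1636 + 2529 + 2547 + 1030 + 1939 + 516 + 202 + 1592 = 12600
Weighted mean = 76477 / 12600 = 6.0696032
Difference (unweighted minus weighted) = -0.84738095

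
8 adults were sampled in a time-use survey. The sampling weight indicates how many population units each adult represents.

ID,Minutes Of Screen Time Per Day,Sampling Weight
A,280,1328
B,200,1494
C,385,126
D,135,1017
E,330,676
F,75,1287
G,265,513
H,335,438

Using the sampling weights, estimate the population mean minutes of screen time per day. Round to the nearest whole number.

Weighted sum = 280×1328 + 200×1494 + 385×126 + 135×1017 + 330×676 + 75×1287 + 265×513 + 335×438
  = 371840 + 298800 + 48510 + 137295 + 223080 + 96525 + 135945 + 146730 = 1458725
Sum of weights = 1328 + 1494 + 126 + 1017 + 676 + 1287 + 513 + 438 = 6879
Weighted mean = 1458725 / 6879 = 212.0548

212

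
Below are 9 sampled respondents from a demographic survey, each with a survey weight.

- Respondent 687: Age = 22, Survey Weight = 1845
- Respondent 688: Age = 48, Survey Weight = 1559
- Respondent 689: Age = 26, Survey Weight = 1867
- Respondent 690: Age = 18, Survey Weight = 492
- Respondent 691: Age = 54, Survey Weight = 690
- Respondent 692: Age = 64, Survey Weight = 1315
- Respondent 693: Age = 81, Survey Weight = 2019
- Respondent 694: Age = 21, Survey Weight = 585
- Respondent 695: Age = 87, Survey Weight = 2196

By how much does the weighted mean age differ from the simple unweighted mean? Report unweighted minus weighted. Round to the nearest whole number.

Unweighted sum = 421
Unweighted mean = 421 / 9 = 46.777778
Weighted sum = 22×1845 + 48×1559 + 26×1867 + 18×492 + 54×690 + 64×1315 + 81×2019 + 21×585 + 87×2196
  = 661116
Sum of weights = 12568
Weighted mean = 661116 / 12568 = 52.603119
Difference (unweighted minus weighted) = -5.8253413

-6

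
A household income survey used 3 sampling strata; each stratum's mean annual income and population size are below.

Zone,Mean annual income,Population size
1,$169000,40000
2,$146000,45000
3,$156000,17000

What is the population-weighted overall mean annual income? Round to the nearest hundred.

Σ Nₕ·x̄ₕ = 169000×40000 + 146000×45000 + 156000×17000
  = 15982000000
Σ Nₕ = 40000 + 45000 + 17000 = 102000
Overall mean = 15982000000 / 102000 = 156686.27

156700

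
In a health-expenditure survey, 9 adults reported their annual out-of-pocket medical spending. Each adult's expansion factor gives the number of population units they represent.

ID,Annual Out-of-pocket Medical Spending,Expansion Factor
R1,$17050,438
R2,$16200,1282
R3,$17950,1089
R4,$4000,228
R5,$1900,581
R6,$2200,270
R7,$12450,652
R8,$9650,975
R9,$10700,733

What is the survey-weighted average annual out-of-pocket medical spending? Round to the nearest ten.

Weighted sum = 75763000
Sum of weights = 438 + 1282 + 1089 + 228 + 581 + 270 + 652 + 975 + 733 = 6248
Weighted mean = 75763000 / 6248 = 12125.96

12130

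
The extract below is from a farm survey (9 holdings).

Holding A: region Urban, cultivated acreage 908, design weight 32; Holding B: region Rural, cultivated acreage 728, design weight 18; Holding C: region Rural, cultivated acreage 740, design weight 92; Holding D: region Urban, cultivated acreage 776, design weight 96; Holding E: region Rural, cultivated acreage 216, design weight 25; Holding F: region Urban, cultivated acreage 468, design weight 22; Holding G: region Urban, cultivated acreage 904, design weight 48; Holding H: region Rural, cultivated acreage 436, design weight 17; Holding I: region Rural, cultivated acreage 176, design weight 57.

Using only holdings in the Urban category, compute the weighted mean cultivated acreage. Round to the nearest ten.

Urban rows: A, D, F, G
Weighted sum = 908×32 + 776×96 + 468×22 + 904×48
  = 29056 + 74496 + 10296 + 43392 = 157240
Sum of weights = 32 + 96 + 22 + 48 = 198
Weighted mean = 157240 / 198 = 794.14141

790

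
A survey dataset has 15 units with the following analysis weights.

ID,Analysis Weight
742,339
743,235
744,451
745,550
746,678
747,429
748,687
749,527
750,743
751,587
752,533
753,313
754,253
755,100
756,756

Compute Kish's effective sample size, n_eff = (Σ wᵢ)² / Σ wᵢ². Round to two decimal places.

12.91

Σ wᵢ = 7181
Σ wᵢ² = 3993691
n_eff = 7181² / 3993691 = 51566761 / 3993691 = 12.912056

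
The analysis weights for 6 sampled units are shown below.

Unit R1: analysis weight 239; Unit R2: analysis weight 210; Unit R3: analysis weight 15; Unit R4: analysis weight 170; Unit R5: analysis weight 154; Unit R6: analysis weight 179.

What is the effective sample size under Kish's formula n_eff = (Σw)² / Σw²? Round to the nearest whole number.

5

Σ wᵢ = 239 + 210 + 15 + 170 + 154 + 179 = 967
Σ wᵢ² = 57121 + 44100 + 225 + 28900 + 23716 + 32041 = 186103
n_eff = 967² / 186103 = 935089 / 186103 = 5.0245778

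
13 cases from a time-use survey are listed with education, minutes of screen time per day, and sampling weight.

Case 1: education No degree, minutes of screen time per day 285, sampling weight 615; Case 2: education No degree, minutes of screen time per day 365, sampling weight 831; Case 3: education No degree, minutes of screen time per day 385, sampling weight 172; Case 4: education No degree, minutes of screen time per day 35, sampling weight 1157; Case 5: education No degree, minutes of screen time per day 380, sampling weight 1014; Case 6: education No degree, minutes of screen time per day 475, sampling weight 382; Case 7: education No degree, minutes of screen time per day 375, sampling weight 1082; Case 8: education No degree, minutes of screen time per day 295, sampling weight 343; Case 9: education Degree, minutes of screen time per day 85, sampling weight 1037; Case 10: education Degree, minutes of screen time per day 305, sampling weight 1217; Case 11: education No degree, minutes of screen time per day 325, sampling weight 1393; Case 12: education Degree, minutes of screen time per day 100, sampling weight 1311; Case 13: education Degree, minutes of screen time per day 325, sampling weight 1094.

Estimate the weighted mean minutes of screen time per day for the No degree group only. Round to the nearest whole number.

302

No degree rows: 1, 2, 3, 4, 5, 6, 7, 8, 11
Weighted sum = 285×615 + 365×831 + 385×172 + 35×1157 + 380×1014 + 475×382 + 375×1082 + 295×343 + 325×1393
  = 175275 + 303315 + 66220 + 40495 + 385320 + 181450 + 405750 + 101185 + 452725 = 2111735
Sum of weights = 615 + 831 + 172 + 1157 + 1014 + 382 + 1082 + 343 + 1393 = 6989
Weighted mean = 2111735 / 6989 = 302.15124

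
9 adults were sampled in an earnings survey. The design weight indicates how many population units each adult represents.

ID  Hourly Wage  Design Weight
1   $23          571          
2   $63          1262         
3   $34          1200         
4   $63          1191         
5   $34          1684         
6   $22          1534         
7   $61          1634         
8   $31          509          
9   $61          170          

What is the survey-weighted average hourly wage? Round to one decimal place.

43.6

Weighted sum = 23×571 + 63×1262 + 34×1200 + 63×1191 + 34×1684 + 22×1534 + 61×1634 + 31×509 + 61×170
  = 13133 + 79506 + 40800 + 75033 + 57256 + 33748 + 99674 + 15779 + 10370 = 425299
Sum of weights = 571 + 1262 + 1200 + 1191 + 1684 + 1534 + 1634 + 509 + 170 = 9755
Weighted mean = 425299 / 9755 = 43.598052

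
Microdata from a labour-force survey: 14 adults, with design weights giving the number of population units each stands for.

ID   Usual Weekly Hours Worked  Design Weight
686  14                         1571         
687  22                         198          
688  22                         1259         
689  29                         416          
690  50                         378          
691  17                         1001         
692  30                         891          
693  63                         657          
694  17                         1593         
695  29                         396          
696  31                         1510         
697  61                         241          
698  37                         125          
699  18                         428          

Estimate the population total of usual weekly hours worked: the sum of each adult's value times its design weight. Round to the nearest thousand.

Weighted total = 282555

283000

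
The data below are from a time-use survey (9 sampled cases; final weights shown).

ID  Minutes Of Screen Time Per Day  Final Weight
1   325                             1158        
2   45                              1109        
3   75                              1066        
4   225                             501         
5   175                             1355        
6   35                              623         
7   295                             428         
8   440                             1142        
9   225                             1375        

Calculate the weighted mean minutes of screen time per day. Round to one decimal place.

207.4

Weighted sum = 325×1158 + 45×1109 + 75×1066 + 225×501 + 175×1355 + 35×623 + 295×428 + 440×1142 + 225×1375
  = 376350 + 49905 + 79950 + 112725 + 237125 + 21805 + 126260 + 502480 + 309375 = 1815975
Sum of weights = 1158 + 1109 + 1066 + 501 + 1355 + 623 + 428 + 1142 + 1375 = 8757
Weighted mean = 1815975 / 8757 = 207.3741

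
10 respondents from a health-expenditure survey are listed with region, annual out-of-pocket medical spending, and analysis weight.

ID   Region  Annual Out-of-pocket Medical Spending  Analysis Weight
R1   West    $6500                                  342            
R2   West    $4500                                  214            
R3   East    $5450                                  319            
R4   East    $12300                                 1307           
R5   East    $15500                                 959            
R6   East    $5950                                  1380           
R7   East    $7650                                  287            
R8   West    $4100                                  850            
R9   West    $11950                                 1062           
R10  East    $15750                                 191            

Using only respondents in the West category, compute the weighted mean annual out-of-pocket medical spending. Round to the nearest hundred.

West rows: R1, R2, R8, R9
Weighted sum = 6500×342 + 4500×214 + 4100×850 + 11950×1062
  = 2223000 + 963000 + 3485000 + 12690900 = 19361900
Sum of weights = 342 + 214 + 850 + 1062 = 2468
Weighted mean = 19361900 / 2468 = 7845.1783

7800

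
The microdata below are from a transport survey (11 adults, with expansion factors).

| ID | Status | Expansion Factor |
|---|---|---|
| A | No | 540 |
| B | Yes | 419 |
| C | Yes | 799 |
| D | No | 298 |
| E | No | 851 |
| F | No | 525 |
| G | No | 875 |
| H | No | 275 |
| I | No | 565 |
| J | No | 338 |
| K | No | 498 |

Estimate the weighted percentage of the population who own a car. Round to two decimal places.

20.36

Sum of weights for 'Yes' = 419 + 799 = 1218
Total weight = 540 + 419 + 799 + 298 + 851 + 525 + 875 + 275 + 565 + 338 + 498 = 5983
Weighted proportion = 1218 / 5983 = 0.2035768 → 20.35768%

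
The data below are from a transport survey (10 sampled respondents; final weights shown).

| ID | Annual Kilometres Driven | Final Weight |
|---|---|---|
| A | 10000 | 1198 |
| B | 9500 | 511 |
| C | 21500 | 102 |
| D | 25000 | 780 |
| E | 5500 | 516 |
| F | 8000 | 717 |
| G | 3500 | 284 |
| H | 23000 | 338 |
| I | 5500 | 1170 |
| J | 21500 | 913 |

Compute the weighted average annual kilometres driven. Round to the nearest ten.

Weighted sum = 81934000
Sum of weights = 1198 + 511 + 102 + 780 + 516 + 717 + 284 + 338 + 1170 + 913 = 6529
Weighted mean = 81934000 / 6529 = 12549.242

12550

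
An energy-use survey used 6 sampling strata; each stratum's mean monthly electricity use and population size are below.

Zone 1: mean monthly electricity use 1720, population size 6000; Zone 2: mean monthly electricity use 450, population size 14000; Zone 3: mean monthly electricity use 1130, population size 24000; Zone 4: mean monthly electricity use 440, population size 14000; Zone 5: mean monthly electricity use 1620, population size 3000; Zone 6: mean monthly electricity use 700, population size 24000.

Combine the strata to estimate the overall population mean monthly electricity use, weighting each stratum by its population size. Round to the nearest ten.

Σ Nₕ·x̄ₕ = 1720×6000 + 450×14000 + 1130×24000 + 440×14000 + 1620×3000 + 700×24000
  = 71560000
Σ Nₕ = 6000 + 14000 + 24000 + 14000 + 3000 + 24000 = 85000
Overall mean = 71560000 / 85000 = 841.88235

840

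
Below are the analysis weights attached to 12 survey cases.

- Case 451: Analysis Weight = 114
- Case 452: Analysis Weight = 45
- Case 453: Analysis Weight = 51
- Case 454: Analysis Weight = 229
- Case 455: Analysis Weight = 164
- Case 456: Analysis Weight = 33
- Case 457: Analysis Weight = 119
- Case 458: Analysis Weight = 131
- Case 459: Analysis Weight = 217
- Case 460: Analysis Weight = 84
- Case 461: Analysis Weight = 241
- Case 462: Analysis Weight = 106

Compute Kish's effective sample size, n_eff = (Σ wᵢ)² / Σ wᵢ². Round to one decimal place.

9.3

Σ wᵢ = 1534
Σ wᵢ² = 252832
n_eff = 1534² / 252832 = 2353156 / 252832 = 9.3071921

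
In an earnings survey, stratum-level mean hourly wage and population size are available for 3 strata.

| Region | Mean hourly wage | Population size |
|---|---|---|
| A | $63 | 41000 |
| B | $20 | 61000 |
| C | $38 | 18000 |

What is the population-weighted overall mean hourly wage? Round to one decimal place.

Σ Nₕ·x̄ₕ = 63×41000 + 20×61000 + 38×18000
  = 2583000 + 1220000 + 684000 = 4487000
Σ Nₕ = 41000 + 61000 + 18000 = 120000
Overall mean = 4487000 / 120000 = 37.391667

37.4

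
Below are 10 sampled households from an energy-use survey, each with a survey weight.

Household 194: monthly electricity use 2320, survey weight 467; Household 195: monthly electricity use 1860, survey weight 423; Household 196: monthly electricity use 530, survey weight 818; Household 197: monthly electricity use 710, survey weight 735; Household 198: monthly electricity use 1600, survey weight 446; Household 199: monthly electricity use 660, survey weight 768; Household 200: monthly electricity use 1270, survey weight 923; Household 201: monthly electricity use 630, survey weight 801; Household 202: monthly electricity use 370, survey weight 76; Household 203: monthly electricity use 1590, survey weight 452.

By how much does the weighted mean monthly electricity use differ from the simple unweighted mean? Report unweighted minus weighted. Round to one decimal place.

59.1

Unweighted sum = 2320 + 1860 + 530 + 710 + 1600 + 660 + 1270 + 630 + 370 + 1590 = 11540
Unweighted mean = 11540 / 10 = 1154
Weighted sum = 6469730
Sum of weights = 467 + 423 + 818 + 735 + 446 + 768 + 923 + 801 + 76 + 452 = 5909
Weighted mean = 6469730 / 5909 = 1094.8942
Difference (unweighted minus weighted) = 59.105771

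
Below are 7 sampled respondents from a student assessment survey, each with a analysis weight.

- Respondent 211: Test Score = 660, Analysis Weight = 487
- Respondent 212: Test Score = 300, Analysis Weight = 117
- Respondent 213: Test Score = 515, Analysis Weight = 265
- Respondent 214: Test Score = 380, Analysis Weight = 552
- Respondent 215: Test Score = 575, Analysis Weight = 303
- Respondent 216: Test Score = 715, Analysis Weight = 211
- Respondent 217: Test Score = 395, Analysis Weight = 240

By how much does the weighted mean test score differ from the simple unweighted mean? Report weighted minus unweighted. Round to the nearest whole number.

Unweighted sum = 660 + 300 + 515 + 380 + 575 + 715 + 395 = 3540
Unweighted mean = 3540 / 7 = 505.71429
Weighted sum = 660×487 + 300×117 + 515×265 + 380×552 + 575×303 + 715×211 + 395×240
  = 1122645
Sum of weights = 487 + 117 + 265 + 552 + 303 + 211 + 240 = 2175
Weighted mean = 1122645 / 2175 = 516.15862
Difference (weighted minus unweighted) = 10.444335

10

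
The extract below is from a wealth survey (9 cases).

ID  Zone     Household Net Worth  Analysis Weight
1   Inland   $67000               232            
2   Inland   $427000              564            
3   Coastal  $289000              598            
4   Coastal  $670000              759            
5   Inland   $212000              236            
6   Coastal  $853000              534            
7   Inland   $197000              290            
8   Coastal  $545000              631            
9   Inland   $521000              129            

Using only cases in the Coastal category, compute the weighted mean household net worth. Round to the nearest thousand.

587000

Coastal rows: 3, 4, 6, 8
Weighted sum = 289000×598 + 670000×759 + 853000×534 + 545000×631
  = 172822000 + 508530000 + 455502000 + 343895000 = 1480749000
Sum of weights = 598 + 759 + 534 + 631 = 2522
Weighted mean = 1480749000 / 2522 = 587132.83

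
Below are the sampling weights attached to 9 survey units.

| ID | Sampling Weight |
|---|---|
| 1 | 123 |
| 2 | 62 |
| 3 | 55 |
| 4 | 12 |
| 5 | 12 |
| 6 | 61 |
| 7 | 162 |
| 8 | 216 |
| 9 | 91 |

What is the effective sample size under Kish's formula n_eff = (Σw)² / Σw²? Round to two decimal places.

Σ wᵢ = 123 + 62 + 55 + 12 + 12 + 61 + 162 + 216 + 91 = 794
Σ wᵢ² = 15129 + 3844 + 3025 + 144 + 144 + 3721 + 26244 + 46656 + 8281 = 107188
n_eff = 794² / 107188 = 630436 / 107188 = 5.8815912

5.88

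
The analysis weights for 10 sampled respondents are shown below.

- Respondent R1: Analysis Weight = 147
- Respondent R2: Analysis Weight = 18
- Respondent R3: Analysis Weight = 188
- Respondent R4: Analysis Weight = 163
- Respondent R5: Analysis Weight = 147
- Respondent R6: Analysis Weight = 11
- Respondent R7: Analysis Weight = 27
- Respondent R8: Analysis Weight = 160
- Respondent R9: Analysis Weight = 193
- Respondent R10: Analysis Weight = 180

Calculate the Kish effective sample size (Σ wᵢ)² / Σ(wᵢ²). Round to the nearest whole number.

8

Σ wᵢ = 147 + 18 + 188 + 163 + 147 + 11 + 27 + 160 + 193 + 180 = 1234
Σ wᵢ² = 21609 + 324 + 35344 + 26569 + 21609 + 121 + 729 + 25600 + 37249 + 32400 = 201554
n_eff = 1234² / 201554 = 1522756 / 201554 = 7.5550771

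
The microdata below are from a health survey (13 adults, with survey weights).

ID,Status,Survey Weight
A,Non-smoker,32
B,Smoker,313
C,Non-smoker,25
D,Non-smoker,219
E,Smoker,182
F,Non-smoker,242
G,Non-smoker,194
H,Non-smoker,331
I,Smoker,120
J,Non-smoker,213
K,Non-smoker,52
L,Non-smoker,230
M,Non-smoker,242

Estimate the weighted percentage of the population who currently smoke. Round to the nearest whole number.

26

Sum of weights for 'Smoker' = 313 + 182 + 120 = 615
Total weight = 2395
Weighted proportion = 615 / 2395 = 0.25678497 → 25.678497%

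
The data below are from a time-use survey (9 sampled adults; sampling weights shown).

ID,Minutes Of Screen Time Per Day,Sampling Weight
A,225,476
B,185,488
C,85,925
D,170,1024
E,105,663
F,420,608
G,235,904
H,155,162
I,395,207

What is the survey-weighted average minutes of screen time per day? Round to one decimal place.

Weighted sum = 225×476 + 185×488 + 85×925 + 170×1024 + 105×663 + 420×608 + 235×904 + 155×162 + 395×207
  = 1094375
Sum of weights = 476 + 488 + 925 + 1024 + 663 + 608 + 904 + 162 + 207 = 5457
Weighted mean = 1094375 / 5457 = 200.54517

200.5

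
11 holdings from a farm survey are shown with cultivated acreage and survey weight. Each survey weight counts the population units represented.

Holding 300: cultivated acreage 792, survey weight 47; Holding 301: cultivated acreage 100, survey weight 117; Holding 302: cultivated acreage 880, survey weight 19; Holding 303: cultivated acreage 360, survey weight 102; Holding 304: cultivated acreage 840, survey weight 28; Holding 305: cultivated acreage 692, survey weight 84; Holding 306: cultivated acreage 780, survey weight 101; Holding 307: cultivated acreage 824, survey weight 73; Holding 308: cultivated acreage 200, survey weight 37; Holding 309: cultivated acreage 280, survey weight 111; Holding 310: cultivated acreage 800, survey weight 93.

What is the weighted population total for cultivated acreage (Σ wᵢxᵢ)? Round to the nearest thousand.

436000

Weighted total = 792×47 + 100×117 + 880×19 + 360×102 + 840×28 + 692×84 + 780×101 + 824×73 + 200×37 + 280×111 + 800×93
  = 37224 + 11700 + 16720 + 36720 + 23520 + 58128 + 78780 + 60152 + 7400 + 31080 + 74400 = 435824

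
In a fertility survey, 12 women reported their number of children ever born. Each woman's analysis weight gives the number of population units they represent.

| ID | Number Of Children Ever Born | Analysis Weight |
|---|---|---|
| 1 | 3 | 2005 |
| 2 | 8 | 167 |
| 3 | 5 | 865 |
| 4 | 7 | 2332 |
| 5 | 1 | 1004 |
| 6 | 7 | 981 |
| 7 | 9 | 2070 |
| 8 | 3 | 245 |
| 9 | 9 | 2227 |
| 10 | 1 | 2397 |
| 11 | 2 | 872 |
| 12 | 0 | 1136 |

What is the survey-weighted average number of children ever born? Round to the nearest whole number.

Weighted sum = 79420
Sum of weights = 2005 + 167 + 865 + 2332 + 1004 + 981 + 2070 + 245 + 2227 + 2397 + 872 + 1136 = 16301
Weighted mean = 79420 / 16301 = 4.8720937

5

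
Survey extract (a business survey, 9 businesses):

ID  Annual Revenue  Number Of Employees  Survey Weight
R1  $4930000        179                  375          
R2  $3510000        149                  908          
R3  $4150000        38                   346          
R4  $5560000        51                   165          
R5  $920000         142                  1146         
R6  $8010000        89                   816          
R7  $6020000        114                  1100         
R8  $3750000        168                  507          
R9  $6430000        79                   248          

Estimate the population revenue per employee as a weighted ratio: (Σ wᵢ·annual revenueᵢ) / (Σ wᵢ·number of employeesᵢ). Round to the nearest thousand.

36000

Σ wᵢ·y = 4930000×375 + 3510000×908 + 4150000×346 + 5560000×165 + 920000×1146 + 8010000×816 + 6020000×1100 + 3750000×507 + 6430000×248
  = 1848750000 + 3187080000 + 1435900000 + 917400000 + 1054320000 + 6536160000 + 6622000000 + 1901250000 + 1594640000 = 25097500000
Σ wᵢ·x = 179×375 + 149×908 + 38×346 + 51×165 + 142×1146 + 89×816 + 114×1100 + 168×507 + 79×248
  = 67125 + 135292 + 13148 + 8415 + 162732 + 72624 + 125400 + 85176 + 19592 = 689504
Ratio = 25097500000 / 689504 = 36399.354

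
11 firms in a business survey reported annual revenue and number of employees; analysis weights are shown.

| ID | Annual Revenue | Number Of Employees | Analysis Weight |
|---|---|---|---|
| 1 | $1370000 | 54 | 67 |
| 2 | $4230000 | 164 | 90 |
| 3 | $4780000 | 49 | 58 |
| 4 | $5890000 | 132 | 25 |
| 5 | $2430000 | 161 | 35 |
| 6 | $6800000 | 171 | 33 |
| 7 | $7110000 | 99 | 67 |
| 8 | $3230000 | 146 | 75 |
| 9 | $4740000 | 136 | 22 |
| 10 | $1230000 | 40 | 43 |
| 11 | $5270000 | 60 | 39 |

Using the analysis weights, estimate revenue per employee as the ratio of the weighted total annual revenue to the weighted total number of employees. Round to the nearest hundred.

Σ wᵢ·y = 1370000×67 + 4230000×90 + 4780000×58 + 5890000×25 + 2430000×35 + 6800000×33 + 7110000×67 + 3230000×75 + 4740000×22 + 1230000×43 + 5270000×39
  = 2287750000
Σ wᵢ·x = 54×67 + 164×90 + 49×58 + 132×25 + 161×35 + 171×33 + 99×67 + 146×75 + 136×22 + 40×43 + 60×39
  = 3618 + 14760 + 2842 + 3300 + 5635 + 5643 + 6633 + 10950 + 2992 + 1720 + 2340 = 60433
Ratio = 2287750000 / 60433 = 37855.973

37900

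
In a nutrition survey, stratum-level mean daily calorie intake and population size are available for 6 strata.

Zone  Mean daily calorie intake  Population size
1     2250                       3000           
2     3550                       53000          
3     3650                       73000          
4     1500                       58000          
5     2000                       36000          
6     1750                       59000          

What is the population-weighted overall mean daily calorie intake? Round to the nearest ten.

Σ Nₕ·x̄ₕ = 2250×3000 + 3550×53000 + 3650×73000 + 1500×58000 + 2000×36000 + 1750×59000
  = 6750000 + 188150000 + 266450000 + 87000000 + 72000000 + 103250000 = 723600000
Σ Nₕ = 3000 + 53000 + 73000 + 58000 + 36000 + 59000 = 282000
Overall mean = 723600000 / 282000 = 2565.9574

2570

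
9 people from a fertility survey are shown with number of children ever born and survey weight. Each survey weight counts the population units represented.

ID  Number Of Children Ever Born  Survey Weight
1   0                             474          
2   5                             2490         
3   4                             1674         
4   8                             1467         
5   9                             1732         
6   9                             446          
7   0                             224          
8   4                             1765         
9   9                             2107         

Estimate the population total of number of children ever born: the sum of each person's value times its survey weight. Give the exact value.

Weighted total = 0×474 + 5×2490 + 4×1674 + 8×1467 + 9×1732 + 9×446 + 0×224 + 4×1765 + 9×2107
  = 0 + 12450 + 6696 + 11736 + 15588 + 4014 + 0 + 7060 + 18963 = 76507

76507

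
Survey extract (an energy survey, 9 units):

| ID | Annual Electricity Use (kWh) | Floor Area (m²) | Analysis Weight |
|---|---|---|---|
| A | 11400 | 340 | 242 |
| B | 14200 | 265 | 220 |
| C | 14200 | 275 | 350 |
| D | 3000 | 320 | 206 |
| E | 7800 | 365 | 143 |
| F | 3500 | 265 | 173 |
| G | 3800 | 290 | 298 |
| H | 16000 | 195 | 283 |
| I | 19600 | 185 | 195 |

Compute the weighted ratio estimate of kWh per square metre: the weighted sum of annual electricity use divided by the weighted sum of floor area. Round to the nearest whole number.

Σ wᵢ·y = 11400×242 + 14200×220 + 14200×350 + 3000×206 + 7800×143 + 3500×173 + 3800×298 + 16000×283 + 19600×195
  = 2758800 + 3124000 + 4970000 + 618000 + 1115400 + 605500 + 1132400 + 4528000 + 3822000 = 22674100
Σ wᵢ·x = 578470
Ratio = 22674100 / 578470 = 39.196674

39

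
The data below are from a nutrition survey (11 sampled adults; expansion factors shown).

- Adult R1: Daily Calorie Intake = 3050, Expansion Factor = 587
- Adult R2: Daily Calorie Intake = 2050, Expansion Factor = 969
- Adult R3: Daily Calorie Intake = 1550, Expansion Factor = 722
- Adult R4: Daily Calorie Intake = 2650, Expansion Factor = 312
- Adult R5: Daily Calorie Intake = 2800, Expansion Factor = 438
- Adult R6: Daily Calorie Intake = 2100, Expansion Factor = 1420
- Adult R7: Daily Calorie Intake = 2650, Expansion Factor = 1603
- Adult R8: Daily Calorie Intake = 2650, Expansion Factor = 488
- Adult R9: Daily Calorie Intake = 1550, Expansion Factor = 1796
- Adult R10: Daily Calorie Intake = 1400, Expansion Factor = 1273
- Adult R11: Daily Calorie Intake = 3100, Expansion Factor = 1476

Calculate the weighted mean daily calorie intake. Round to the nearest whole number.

Weighted sum = 3050×587 + 2050×969 + 1550×722 + 2650×312 + 2800×438 + 2100×1420 + 2650×1603 + 2650×488 + 1550×1796 + 1400×1273 + 3100×1476
  = 24613850
Sum of weights = 587 + 969 + 722 + 312 + 438 + 1420 + 1603 + 488 + 1796 + 1273 + 1476 = 11084
Weighted mean = 24613850 / 11084 = 2220.6649

2221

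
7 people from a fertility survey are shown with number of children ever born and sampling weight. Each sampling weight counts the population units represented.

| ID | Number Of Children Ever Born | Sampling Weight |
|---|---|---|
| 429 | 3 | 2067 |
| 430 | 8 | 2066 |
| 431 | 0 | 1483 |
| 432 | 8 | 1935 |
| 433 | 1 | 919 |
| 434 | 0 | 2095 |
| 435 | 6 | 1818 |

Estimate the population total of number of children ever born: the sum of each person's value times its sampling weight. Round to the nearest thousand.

Weighted total = 3×2067 + 8×2066 + 0×1483 + 8×1935 + 1×919 + 0×2095 + 6×1818
  = 6201 + 16528 + 0 + 15480 + 919 + 0 + 10908 = 50036

50000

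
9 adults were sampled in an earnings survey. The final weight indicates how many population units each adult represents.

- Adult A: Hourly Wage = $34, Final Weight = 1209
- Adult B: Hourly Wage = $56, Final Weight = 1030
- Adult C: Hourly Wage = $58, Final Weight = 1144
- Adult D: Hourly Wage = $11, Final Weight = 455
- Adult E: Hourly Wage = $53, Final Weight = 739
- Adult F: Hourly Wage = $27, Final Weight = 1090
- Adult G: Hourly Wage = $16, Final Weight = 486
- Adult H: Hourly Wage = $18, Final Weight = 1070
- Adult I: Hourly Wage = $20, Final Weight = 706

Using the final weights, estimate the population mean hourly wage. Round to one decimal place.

Weighted sum = 34×1209 + 56×1030 + 58×1144 + 11×455 + 53×739 + 27×1090 + 16×486 + 18×1070 + 20×706
  = 279896
Sum of weights = 1209 + 1030 + 1144 + 455 + 739 + 1090 + 486 + 1070 + 706 = 7929
Weighted mean = 279896 / 7929 = 35.30029

35.3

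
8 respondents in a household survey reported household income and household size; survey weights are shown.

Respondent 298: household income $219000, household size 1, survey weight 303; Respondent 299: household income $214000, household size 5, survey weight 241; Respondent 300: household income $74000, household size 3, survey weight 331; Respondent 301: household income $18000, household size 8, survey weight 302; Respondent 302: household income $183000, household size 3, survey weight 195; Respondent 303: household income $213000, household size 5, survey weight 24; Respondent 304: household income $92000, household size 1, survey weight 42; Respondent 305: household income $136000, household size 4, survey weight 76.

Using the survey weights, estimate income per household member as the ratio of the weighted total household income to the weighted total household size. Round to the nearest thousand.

Σ wᵢ·y = 219000×303 + 214000×241 + 74000×331 + 18000×302 + 183000×195 + 213000×24 + 92000×42 + 136000×76
  = 66357000 + 51574000 + 24494000 + 5436000 + 35685000 + 5112000 + 3864000 + 10336000 = 202858000
Σ wᵢ·x = 1×303 + 5×241 + 3×331 + 8×302 + 3×195 + 5×24 + 1×42 + 4×76
  = 303 + 1205 + 993 + 2416 + 585 + 120 + 42 + 304 = 5968
Ratio = 202858000 / 5968 = 33990.952

34000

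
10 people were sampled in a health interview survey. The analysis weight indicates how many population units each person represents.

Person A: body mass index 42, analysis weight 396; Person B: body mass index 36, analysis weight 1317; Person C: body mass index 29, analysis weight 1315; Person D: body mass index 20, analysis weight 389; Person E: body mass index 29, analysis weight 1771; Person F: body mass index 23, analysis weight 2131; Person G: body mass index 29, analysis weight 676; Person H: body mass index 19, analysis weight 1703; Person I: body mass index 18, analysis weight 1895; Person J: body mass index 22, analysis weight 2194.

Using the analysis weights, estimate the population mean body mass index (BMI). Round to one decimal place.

Weighted sum = 42×396 + 36×1317 + 29×1315 + 20×389 + 29×1771 + 23×2131 + 29×676 + 19×1703 + 18×1895 + 22×2194
  = 344670
Sum of weights = 396 + 1317 + 1315 + 389 + 1771 + 2131 + 676 + 1703 + 1895 + 2194 = 13787
Weighted mean = 344670 / 13787 = 24.999637

25.0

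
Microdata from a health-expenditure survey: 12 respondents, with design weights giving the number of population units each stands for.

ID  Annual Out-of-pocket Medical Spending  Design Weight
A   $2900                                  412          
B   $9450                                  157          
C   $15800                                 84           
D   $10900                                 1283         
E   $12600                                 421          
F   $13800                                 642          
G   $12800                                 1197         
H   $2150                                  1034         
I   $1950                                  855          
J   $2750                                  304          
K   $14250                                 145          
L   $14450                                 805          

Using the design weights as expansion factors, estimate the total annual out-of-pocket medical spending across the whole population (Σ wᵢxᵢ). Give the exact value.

65901000

Weighted total = 2900×412 + 9450×157 + 15800×84 + 10900×1283 + 12600×421 + 13800×642 + 12800×1197 + 2150×1034 + 1950×855 + 2750×304 + 14250×145 + 14450×805
  = 1194800 + 1483650 + 1327200 + 13984700 + 5304600 + 8859600 + 15321600 + 2223100 + 1667250 + 836000 + 2066250 + 11632250 = 65901000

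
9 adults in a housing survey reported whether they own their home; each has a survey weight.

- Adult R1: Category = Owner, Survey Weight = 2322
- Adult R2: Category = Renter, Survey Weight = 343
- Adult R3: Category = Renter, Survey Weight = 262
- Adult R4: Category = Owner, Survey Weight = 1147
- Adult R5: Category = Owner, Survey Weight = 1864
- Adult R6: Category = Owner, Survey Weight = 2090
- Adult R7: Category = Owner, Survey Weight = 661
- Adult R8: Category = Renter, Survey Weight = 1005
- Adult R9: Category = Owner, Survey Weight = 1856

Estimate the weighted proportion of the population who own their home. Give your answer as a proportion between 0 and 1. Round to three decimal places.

0.861

Sum of weights for 'Owner' = 2322 + 1147 + 1864 + 2090 + 661 + 1856 = 9940
Total weight = 11550
Weighted proportion = 9940 / 11550 = 0.86060606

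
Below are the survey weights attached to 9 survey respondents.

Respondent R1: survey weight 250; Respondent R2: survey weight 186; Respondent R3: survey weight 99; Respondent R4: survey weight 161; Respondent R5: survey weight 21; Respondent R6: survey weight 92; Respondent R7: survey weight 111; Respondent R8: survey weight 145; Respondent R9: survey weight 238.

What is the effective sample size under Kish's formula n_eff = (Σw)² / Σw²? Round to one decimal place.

7.3

Σ wᵢ = 1303
Σ wᵢ² = 62500 + 34596 + 9801 + 25921 + 441 + 8464 + 12321 + 21025 + 56644 = 231713
n_eff = 1303² / 231713 = 1697809 / 231713 = 7.3272065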